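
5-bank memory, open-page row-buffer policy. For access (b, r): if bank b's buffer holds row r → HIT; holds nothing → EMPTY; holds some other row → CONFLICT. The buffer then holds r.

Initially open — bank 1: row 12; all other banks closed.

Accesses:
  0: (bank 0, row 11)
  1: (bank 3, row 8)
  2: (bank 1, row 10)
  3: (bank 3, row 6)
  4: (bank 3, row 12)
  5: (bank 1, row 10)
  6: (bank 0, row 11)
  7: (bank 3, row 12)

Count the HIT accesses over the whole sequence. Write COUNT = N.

COUNT = 3

#0 (0,11) E
#1 (3,8) E
#2 (1,10) C  (was 12)
#3 (3,6) C  (was 8)
#4 (3,12) C  (was 6)
#5 (1,10) H  (was 10)
#6 (0,11) H  (was 11)
#7 (3,12) H  (was 12)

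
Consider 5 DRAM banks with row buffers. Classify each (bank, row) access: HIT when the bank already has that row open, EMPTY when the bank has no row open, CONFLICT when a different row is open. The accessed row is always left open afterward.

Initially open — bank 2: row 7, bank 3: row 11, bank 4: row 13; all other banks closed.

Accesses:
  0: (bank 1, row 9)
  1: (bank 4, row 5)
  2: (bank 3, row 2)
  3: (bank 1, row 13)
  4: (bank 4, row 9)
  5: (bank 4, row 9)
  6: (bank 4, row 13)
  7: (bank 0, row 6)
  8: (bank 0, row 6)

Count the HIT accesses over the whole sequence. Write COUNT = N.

COUNT = 2

step 0: bank1 None->9 [EMPTY]
step 1: bank4 13->5 [CONFLICT]
step 2: bank3 11->2 [CONFLICT]
step 3: bank1 9->13 [CONFLICT]
step 4: bank4 5->9 [CONFLICT]
step 5: bank4 9->9 [HIT]
step 6: bank4 9->13 [CONFLICT]
step 7: bank0 None->6 [EMPTY]
step 8: bank0 6->6 [HIT]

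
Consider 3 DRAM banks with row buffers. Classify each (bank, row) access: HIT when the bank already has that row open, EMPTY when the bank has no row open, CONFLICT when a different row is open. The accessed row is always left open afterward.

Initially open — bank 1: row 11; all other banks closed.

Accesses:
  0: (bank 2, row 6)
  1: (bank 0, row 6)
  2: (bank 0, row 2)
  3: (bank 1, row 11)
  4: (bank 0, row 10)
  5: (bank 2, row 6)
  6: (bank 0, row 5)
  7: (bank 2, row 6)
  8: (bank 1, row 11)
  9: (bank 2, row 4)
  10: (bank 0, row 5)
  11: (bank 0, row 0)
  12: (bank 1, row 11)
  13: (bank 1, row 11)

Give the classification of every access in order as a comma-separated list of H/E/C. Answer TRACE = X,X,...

TRACE = E,E,C,H,C,H,C,H,H,C,H,C,H,H

  [0] b2 r6: no row ⇒ E
  [1] b0 r6: no row ⇒ E
  [2] b0 r2: had r6 ⇒ C
  [3] b1 r11: had r11 ⇒ H
  [4] b0 r10: had r2 ⇒ C
  [5] b2 r6: had r6 ⇒ H
  [6] b0 r5: had r10 ⇒ C
  [7] b2 r6: had r6 ⇒ H
  [8] b1 r11: had r11 ⇒ H
  [9] b2 r4: had r6 ⇒ C
  [10] b0 r5: had r5 ⇒ H
  [11] b0 r0: had r5 ⇒ C
  [12] b1 r11: had r11 ⇒ H
  [13] b1 r11: had r11 ⇒ H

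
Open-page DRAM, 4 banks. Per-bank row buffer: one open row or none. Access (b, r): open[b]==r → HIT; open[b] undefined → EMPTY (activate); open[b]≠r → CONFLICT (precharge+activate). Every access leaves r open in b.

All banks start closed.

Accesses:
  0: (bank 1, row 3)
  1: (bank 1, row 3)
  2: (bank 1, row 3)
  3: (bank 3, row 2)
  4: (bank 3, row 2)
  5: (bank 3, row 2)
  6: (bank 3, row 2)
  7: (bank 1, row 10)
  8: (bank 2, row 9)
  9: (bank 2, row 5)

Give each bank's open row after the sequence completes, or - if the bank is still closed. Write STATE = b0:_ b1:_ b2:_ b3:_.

STATE = b0:- b1:10 b2:5 b3:2

step 0: bank1 None->3 [EMPTY]
step 1: bank1 3->3 [HIT]
step 2: bank1 3->3 [HIT]
step 3: bank3 None->2 [EMPTY]
step 4: bank3 2->2 [HIT]
step 5: bank3 2->2 [HIT]
step 6: bank3 2->2 [HIT]
step 7: bank1 3->10 [CONFLICT]
step 8: bank2 None->9 [EMPTY]
step 9: bank2 9->5 [CONFLICT]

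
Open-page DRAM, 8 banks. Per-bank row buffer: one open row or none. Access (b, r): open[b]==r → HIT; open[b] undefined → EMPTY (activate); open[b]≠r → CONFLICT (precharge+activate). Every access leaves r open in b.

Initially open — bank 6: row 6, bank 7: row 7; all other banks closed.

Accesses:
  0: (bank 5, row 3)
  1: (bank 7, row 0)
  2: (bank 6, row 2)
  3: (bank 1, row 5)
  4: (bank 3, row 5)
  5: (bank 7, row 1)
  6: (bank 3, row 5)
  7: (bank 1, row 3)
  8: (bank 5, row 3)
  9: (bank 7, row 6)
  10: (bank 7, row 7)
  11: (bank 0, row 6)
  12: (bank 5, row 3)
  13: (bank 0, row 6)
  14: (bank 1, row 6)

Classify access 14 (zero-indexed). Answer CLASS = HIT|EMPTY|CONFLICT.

CLASS = CONFLICT

#0 (5,3) E
#1 (7,0) C  (was 7)
#2 (6,2) C  (was 6)
#3 (1,5) E
#4 (3,5) E
#5 (7,1) C  (was 0)
#6 (3,5) H  (was 5)
#7 (1,3) C  (was 5)
#8 (5,3) H  (was 3)
#9 (7,6) C  (was 1)
#10 (7,7) C  (was 6)
#11 (0,6) E
#12 (5,3) H  (was 3)
#13 (0,6) H  (was 6)
#14 (1,6) C  (was 3)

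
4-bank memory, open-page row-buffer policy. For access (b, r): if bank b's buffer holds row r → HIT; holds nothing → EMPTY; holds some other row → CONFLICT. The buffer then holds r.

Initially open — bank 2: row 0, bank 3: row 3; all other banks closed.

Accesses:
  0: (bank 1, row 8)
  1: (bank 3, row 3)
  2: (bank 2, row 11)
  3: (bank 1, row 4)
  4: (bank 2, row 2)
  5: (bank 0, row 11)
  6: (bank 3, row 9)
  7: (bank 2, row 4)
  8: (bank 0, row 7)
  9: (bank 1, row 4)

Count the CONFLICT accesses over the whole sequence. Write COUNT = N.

COUNT = 6

  [0] b1 r8: no row ⇒ E
  [1] b3 r3: had r3 ⇒ H
  [2] b2 r11: had r0 ⇒ C
  [3] b1 r4: had r8 ⇒ C
  [4] b2 r2: had r11 ⇒ C
  [5] b0 r11: no row ⇒ E
  [6] b3 r9: had r3 ⇒ C
  [7] b2 r4: had r2 ⇒ C
  [8] b0 r7: had r11 ⇒ C
  [9] b1 r4: had r4 ⇒ H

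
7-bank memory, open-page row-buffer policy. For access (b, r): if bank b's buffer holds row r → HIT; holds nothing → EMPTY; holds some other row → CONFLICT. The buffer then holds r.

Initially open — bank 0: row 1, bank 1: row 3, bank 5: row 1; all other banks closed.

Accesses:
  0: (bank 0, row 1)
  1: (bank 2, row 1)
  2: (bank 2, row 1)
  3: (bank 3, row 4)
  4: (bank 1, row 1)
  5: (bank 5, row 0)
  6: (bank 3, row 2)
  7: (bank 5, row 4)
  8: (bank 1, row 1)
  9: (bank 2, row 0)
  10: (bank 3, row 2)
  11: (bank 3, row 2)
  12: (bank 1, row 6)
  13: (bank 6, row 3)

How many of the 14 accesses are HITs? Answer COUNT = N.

COUNT = 5

  [0] b0 r1: had r1 ⇒ H
  [1] b2 r1: no row ⇒ E
  [2] b2 r1: had r1 ⇒ H
  [3] b3 r4: no row ⇒ E
  [4] b1 r1: had r3 ⇒ C
  [5] b5 r0: had r1 ⇒ C
  [6] b3 r2: had r4 ⇒ C
  [7] b5 r4: had r0 ⇒ C
  [8] b1 r1: had r1 ⇒ H
  [9] b2 r0: had r1 ⇒ C
  [10] b3 r2: had r2 ⇒ H
  [11] b3 r2: had r2 ⇒ H
  [12] b1 r6: had r1 ⇒ C
  [13] b6 r3: no row ⇒ E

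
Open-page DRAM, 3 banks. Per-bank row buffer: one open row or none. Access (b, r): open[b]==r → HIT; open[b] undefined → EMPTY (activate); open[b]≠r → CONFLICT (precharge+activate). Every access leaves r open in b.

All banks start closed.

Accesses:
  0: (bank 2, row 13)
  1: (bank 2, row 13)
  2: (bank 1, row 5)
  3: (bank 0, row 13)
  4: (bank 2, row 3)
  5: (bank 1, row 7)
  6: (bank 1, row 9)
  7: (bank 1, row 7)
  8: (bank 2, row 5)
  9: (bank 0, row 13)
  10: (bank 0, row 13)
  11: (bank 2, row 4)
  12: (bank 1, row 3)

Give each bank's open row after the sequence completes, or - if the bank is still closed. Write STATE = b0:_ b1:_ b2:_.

  [0] b2 r13: no row ⇒ E
  [1] b2 r13: had r13 ⇒ H
  [2] b1 r5: no row ⇒ E
  [3] b0 r13: no row ⇒ E
  [4] b2 r3: had r13 ⇒ C
  [5] b1 r7: had r5 ⇒ C
  [6] b1 r9: had r7 ⇒ C
  [7] b1 r7: had r9 ⇒ C
  [8] b2 r5: had r3 ⇒ C
  [9] b0 r13: had r13 ⇒ H
  [10] b0 r13: had r13 ⇒ H
  [11] b2 r4: had r5 ⇒ C
  [12] b1 r3: had r7 ⇒ C

STATE = b0:13 b1:3 b2:4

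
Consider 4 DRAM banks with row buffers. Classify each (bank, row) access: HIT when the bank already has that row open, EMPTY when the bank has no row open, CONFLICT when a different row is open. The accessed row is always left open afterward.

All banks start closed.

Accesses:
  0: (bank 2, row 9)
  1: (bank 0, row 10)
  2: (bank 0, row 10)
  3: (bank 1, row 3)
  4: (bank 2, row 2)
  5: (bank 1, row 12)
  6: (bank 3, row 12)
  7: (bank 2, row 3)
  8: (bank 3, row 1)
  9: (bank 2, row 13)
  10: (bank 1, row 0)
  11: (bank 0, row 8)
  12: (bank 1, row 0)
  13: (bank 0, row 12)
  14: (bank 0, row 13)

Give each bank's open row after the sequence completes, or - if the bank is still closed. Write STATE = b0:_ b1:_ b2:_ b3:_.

STATE = b0:13 b1:0 b2:13 b3:1

#0 (2,9) E
#1 (0,10) E
#2 (0,10) H  (was 10)
#3 (1,3) E
#4 (2,2) C  (was 9)
#5 (1,12) C  (was 3)
#6 (3,12) E
#7 (2,3) C  (was 2)
#8 (3,1) C  (was 12)
#9 (2,13) C  (was 3)
#10 (1,0) C  (was 12)
#11 (0,8) C  (was 10)
#12 (1,0) H  (was 0)
#13 (0,12) C  (was 8)
#14 (0,13) C  (was 12)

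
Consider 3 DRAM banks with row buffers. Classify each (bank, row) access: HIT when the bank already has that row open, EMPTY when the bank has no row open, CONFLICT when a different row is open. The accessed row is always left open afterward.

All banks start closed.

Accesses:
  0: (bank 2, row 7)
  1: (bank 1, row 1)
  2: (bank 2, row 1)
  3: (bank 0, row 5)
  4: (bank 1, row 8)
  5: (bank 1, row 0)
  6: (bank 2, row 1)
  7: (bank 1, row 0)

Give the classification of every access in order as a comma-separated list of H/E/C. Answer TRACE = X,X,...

TRACE = E,E,C,E,C,C,H,H

  [0] b2 r7: no row ⇒ E
  [1] b1 r1: no row ⇒ E
  [2] b2 r1: had r7 ⇒ C
  [3] b0 r5: no row ⇒ E
  [4] b1 r8: had r1 ⇒ C
  [5] b1 r0: had r8 ⇒ C
  [6] b2 r1: had r1 ⇒ H
  [7] b1 r0: had r0 ⇒ H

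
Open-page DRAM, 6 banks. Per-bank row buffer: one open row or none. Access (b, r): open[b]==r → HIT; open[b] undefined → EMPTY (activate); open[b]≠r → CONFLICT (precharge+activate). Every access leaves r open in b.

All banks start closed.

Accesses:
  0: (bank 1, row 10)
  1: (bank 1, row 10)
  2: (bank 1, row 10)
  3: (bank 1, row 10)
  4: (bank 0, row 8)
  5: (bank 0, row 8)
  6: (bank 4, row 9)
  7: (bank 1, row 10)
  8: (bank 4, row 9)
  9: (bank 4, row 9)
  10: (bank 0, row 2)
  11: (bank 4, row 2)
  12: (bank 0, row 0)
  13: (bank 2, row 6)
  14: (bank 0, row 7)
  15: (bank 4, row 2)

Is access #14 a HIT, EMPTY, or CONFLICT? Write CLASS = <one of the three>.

CLASS = CONFLICT

  [0] b1 r10: no row ⇒ E
  [1] b1 r10: had r10 ⇒ H
  [2] b1 r10: had r10 ⇒ H
  [3] b1 r10: had r10 ⇒ H
  [4] b0 r8: no row ⇒ E
  [5] b0 r8: had r8 ⇒ H
  [6] b4 r9: no row ⇒ E
  [7] b1 r10: had r10 ⇒ H
  [8] b4 r9: had r9 ⇒ H
  [9] b4 r9: had r9 ⇒ H
  [10] b0 r2: had r8 ⇒ C
  [11] b4 r2: had r9 ⇒ C
  [12] b0 r0: had r2 ⇒ C
  [13] b2 r6: no row ⇒ E
  [14] b0 r7: had r0 ⇒ C
  [15] b4 r2: had r2 ⇒ H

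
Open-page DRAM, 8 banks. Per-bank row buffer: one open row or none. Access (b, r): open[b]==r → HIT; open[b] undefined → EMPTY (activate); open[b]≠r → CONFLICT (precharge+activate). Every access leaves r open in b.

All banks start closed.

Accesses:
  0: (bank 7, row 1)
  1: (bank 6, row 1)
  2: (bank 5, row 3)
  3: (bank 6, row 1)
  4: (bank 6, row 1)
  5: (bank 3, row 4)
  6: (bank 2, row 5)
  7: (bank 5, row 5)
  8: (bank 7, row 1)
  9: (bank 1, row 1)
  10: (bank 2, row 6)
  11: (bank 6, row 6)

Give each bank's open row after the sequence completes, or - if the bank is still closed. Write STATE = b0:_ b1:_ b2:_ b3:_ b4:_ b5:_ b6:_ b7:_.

STATE = b0:- b1:1 b2:6 b3:4 b4:- b5:5 b6:6 b7:1

#0 (7,1) E
#1 (6,1) E
#2 (5,3) E
#3 (6,1) H  (was 1)
#4 (6,1) H  (was 1)
#5 (3,4) E
#6 (2,5) E
#7 (5,5) C  (was 3)
#8 (7,1) H  (was 1)
#9 (1,1) E
#10 (2,6) C  (was 5)
#11 (6,6) C  (was 1)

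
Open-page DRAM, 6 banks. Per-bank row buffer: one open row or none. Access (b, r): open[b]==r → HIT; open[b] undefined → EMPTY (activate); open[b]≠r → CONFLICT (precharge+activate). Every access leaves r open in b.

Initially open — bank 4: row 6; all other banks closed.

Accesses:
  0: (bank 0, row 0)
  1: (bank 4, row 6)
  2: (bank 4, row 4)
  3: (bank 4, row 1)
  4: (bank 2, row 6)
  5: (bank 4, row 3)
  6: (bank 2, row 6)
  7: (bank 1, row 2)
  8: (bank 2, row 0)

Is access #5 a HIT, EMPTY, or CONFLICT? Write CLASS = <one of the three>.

CLASS = CONFLICT

step 0: bank0 None->0 [EMPTY]
step 1: bank4 6->6 [HIT]
step 2: bank4 6->4 [CONFLICT]
step 3: bank4 4->1 [CONFLICT]
step 4: bank2 None->6 [EMPTY]
step 5: bank4 1->3 [CONFLICT]
step 6: bank2 6->6 [HIT]
step 7: bank1 None->2 [EMPTY]
step 8: bank2 6->0 [CONFLICT]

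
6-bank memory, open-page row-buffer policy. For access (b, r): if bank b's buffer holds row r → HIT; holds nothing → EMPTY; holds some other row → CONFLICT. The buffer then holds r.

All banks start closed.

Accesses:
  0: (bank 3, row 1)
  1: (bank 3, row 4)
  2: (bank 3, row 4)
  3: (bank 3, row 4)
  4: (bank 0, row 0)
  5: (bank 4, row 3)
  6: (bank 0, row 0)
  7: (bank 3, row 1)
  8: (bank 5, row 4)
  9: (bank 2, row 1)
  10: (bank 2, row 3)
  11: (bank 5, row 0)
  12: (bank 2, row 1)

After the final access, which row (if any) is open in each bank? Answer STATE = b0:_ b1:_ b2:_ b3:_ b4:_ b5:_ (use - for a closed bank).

#0 (3,1) E
#1 (3,4) C  (was 1)
#2 (3,4) H  (was 4)
#3 (3,4) H  (was 4)
#4 (0,0) E
#5 (4,3) E
#6 (0,0) H  (was 0)
#7 (3,1) C  (was 4)
#8 (5,4) E
#9 (2,1) E
#10 (2,3) C  (was 1)
#11 (5,0) C  (was 4)
#12 (2,1) C  (was 3)

STATE = b0:0 b1:- b2:1 b3:1 b4:3 b5:0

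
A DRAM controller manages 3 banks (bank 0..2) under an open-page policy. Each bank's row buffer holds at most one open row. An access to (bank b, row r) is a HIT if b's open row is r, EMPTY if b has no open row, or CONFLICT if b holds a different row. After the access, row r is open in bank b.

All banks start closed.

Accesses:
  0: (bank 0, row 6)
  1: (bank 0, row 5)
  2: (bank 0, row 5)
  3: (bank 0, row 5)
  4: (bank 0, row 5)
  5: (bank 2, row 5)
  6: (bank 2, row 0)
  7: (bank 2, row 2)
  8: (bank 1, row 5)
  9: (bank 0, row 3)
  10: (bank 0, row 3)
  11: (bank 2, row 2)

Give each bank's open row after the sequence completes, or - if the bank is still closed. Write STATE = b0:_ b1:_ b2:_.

step 0: bank0 None->6 [EMPTY]
step 1: bank0 6->5 [CONFLICT]
step 2: bank0 5->5 [HIT]
step 3: bank0 5->5 [HIT]
step 4: bank0 5->5 [HIT]
step 5: bank2 None->5 [EMPTY]
step 6: bank2 5->0 [CONFLICT]
step 7: bank2 0->2 [CONFLICT]
step 8: bank1 None->5 [EMPTY]
step 9: bank0 5->3 [CONFLICT]
step 10: bank0 3->3 [HIT]
step 11: bank2 2->2 [HIT]

STATE = b0:3 b1:5 b2:2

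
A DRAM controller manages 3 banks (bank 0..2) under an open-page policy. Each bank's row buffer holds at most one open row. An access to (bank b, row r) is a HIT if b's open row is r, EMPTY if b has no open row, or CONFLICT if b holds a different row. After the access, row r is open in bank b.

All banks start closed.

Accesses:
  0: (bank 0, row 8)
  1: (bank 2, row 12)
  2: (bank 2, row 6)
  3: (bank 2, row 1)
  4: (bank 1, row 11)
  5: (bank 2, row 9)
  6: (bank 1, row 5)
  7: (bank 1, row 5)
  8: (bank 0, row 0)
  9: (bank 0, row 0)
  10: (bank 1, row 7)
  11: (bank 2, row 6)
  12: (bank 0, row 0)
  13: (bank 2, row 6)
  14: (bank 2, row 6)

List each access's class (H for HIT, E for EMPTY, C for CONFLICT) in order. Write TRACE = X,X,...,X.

TRACE = E,E,C,C,E,C,C,H,C,H,C,C,H,H,H

#0 (0,8) E
#1 (2,12) E
#2 (2,6) C  (was 12)
#3 (2,1) C  (was 6)
#4 (1,11) E
#5 (2,9) C  (was 1)
#6 (1,5) C  (was 11)
#7 (1,5) H  (was 5)
#8 (0,0) C  (was 8)
#9 (0,0) H  (was 0)
#10 (1,7) C  (was 5)
#11 (2,6) C  (was 9)
#12 (0,0) H  (was 0)
#13 (2,6) H  (was 6)
#14 (2,6) H  (was 6)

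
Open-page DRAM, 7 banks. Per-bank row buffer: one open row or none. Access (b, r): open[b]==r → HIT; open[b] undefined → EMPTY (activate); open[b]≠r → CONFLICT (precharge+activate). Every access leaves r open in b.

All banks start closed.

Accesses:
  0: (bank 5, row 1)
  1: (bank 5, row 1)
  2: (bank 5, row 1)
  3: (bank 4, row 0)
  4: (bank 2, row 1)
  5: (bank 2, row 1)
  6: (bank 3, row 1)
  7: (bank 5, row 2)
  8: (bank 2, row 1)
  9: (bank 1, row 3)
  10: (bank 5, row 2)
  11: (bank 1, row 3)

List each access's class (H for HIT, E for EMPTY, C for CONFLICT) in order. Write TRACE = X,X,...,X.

TRACE = E,H,H,E,E,H,E,C,H,E,H,H

#0 (5,1) E
#1 (5,1) H  (was 1)
#2 (5,1) H  (was 1)
#3 (4,0) E
#4 (2,1) E
#5 (2,1) H  (was 1)
#6 (3,1) E
#7 (5,2) C  (was 1)
#8 (2,1) H  (was 1)
#9 (1,3) E
#10 (5,2) H  (was 2)
#11 (1,3) H  (was 3)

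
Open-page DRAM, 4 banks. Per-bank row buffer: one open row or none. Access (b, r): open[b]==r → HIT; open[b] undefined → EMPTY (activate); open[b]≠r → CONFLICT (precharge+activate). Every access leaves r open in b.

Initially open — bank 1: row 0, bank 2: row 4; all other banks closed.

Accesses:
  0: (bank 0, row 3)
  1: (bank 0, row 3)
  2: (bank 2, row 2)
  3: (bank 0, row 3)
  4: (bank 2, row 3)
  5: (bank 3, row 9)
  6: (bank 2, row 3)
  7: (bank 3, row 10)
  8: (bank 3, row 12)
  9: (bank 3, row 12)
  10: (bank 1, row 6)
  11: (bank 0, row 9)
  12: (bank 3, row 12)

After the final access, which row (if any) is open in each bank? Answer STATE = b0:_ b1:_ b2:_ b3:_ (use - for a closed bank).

  [0] b0 r3: no row ⇒ E
  [1] b0 r3: had r3 ⇒ H
  [2] b2 r2: had r4 ⇒ C
  [3] b0 r3: had r3 ⇒ H
  [4] b2 r3: had r2 ⇒ C
  [5] b3 r9: no row ⇒ E
  [6] b2 r3: had r3 ⇒ H
  [7] b3 r10: had r9 ⇒ C
  [8] b3 r12: had r10 ⇒ C
  [9] b3 r12: had r12 ⇒ H
  [10] b1 r6: had r0 ⇒ C
  [11] b0 r9: had r3 ⇒ C
  [12] b3 r12: had r12 ⇒ H

STATE = b0:9 b1:6 b2:3 b3:12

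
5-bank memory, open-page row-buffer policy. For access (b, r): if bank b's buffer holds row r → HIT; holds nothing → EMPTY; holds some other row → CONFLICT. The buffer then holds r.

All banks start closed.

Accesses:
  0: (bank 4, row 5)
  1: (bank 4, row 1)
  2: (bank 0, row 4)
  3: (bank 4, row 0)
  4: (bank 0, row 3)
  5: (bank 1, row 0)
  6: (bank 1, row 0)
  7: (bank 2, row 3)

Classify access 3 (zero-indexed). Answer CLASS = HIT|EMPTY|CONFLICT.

#0 (4,5) E
#1 (4,1) C  (was 5)
#2 (0,4) E
#3 (4,0) C  (was 1)
#4 (0,3) C  (was 4)
#5 (1,0) E
#6 (1,0) H  (was 0)
#7 (2,3) E

CLASS = CONFLICT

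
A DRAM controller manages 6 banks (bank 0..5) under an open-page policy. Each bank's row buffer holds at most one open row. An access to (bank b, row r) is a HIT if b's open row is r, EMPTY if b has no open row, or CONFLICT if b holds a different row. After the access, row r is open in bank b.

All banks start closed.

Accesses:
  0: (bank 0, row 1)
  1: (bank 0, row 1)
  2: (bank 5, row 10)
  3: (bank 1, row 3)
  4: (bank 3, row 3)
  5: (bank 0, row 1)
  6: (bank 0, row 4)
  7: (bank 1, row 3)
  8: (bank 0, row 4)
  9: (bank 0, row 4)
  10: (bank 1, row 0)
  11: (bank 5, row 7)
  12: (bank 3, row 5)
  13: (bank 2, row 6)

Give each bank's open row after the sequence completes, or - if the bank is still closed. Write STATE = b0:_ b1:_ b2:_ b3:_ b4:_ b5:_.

STATE = b0:4 b1:0 b2:6 b3:5 b4:- b5:7

  [0] b0 r1: no row ⇒ E
  [1] b0 r1: had r1 ⇒ H
  [2] b5 r10: no row ⇒ E
  [3] b1 r3: no row ⇒ E
  [4] b3 r3: no row ⇒ E
  [5] b0 r1: had r1 ⇒ H
  [6] b0 r4: had r1 ⇒ C
  [7] b1 r3: had r3 ⇒ H
  [8] b0 r4: had r4 ⇒ H
  [9] b0 r4: had r4 ⇒ H
  [10] b1 r0: had r3 ⇒ C
  [11] b5 r7: had r10 ⇒ C
  [12] b3 r5: had r3 ⇒ C
  [13] b2 r6: no row ⇒ E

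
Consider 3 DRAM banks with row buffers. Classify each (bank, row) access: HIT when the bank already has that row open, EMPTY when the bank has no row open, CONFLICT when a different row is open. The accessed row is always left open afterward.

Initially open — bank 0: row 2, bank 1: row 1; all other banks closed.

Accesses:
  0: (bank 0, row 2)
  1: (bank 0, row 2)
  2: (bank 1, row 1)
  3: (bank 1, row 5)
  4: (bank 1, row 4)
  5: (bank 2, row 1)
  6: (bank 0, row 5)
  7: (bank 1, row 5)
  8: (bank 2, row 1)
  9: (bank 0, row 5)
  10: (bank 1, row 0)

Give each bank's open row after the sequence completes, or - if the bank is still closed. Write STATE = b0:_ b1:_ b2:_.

STATE = b0:5 b1:0 b2:1

  [0] b0 r2: had r2 ⇒ H
  [1] b0 r2: had r2 ⇒ H
  [2] b1 r1: had r1 ⇒ H
  [3] b1 r5: had r1 ⇒ C
  [4] b1 r4: had r5 ⇒ C
  [5] b2 r1: no row ⇒ E
  [6] b0 r5: had r2 ⇒ C
  [7] b1 r5: had r4 ⇒ C
  [8] b2 r1: had r1 ⇒ H
  [9] b0 r5: had r5 ⇒ H
  [10] b1 r0: had r5 ⇒ C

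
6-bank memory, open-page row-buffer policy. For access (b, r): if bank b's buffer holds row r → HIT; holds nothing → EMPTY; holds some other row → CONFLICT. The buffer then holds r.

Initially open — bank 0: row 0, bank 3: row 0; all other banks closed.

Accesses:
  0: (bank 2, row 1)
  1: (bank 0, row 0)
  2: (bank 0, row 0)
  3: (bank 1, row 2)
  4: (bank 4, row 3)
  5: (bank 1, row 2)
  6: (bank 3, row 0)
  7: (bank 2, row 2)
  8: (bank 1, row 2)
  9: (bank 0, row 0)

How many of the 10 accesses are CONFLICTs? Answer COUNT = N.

  [0] b2 r1: no row ⇒ E
  [1] b0 r0: had r0 ⇒ H
  [2] b0 r0: had r0 ⇒ H
  [3] b1 r2: no row ⇒ E
  [4] b4 r3: no row ⇒ E
  [5] b1 r2: had r2 ⇒ H
  [6] b3 r0: had r0 ⇒ H
  [7] b2 r2: had r1 ⇒ C
  [8] b1 r2: had r2 ⇒ H
  [9] b0 r0: had r0 ⇒ H

COUNT = 1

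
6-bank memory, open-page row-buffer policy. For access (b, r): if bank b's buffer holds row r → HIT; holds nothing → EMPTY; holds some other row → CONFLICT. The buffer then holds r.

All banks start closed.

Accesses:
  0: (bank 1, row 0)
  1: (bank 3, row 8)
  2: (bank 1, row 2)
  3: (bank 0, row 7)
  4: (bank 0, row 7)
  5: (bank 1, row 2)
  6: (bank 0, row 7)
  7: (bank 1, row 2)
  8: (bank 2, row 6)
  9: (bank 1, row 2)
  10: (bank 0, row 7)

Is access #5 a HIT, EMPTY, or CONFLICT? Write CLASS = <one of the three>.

CLASS = HIT

step 0: bank1 None->0 [EMPTY]
step 1: bank3 None->8 [EMPTY]
step 2: bank1 0->2 [CONFLICT]
step 3: bank0 None->7 [EMPTY]
step 4: bank0 7->7 [HIT]
step 5: bank1 2->2 [HIT]
step 6: bank0 7->7 [HIT]
step 7: bank1 2->2 [HIT]
step 8: bank2 None->6 [EMPTY]
step 9: bank1 2->2 [HIT]
step 10: bank0 7->7 [HIT]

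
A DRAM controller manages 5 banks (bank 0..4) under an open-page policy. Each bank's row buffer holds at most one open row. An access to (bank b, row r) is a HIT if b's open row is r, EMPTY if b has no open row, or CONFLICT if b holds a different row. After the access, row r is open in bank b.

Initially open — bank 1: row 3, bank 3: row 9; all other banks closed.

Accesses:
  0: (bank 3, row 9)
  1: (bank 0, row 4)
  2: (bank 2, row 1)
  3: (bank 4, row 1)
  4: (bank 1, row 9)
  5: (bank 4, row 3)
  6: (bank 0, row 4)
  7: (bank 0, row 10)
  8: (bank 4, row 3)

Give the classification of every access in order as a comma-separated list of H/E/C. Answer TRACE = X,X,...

TRACE = H,E,E,E,C,C,H,C,H

0: bank 3 row 9 — prev 9 → HIT
1: bank 0 row 4 — prev None → EMPTY
2: bank 2 row 1 — prev None → EMPTY
3: bank 4 row 1 — prev None → EMPTY
4: bank 1 row 9 — prev 3 → CONFLICT
5: bank 4 row 3 — prev 1 → CONFLICT
6: bank 0 row 4 — prev 4 → HIT
7: bank 0 row 10 — prev 4 → CONFLICT
8: bank 4 row 3 — prev 3 → HIT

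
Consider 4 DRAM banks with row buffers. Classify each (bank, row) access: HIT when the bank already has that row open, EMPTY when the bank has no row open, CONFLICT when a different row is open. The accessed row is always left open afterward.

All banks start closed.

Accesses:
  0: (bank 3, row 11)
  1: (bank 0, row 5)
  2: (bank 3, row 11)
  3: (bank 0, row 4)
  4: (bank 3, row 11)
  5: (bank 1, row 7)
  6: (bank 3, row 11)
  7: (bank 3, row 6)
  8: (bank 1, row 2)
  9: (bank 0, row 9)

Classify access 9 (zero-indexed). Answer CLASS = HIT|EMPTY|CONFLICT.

CLASS = CONFLICT

#0 (3,11) E
#1 (0,5) E
#2 (3,11) H  (was 11)
#3 (0,4) C  (was 5)
#4 (3,11) H  (was 11)
#5 (1,7) E
#6 (3,11) H  (was 11)
#7 (3,6) C  (was 11)
#8 (1,2) C  (was 7)
#9 (0,9) C  (was 4)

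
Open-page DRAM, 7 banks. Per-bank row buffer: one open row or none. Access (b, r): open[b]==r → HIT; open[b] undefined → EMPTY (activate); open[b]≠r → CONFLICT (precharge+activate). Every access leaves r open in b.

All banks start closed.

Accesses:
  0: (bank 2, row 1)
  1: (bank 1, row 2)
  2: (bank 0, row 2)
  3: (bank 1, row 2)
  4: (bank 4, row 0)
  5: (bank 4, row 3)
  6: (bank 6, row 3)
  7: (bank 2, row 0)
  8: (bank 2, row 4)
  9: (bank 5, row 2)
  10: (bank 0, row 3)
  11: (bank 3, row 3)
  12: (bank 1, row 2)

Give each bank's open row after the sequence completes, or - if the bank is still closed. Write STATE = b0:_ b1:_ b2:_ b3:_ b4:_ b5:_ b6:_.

0: bank 2 row 1 — prev None → EMPTY
1: bank 1 row 2 — prev None → EMPTY
2: bank 0 row 2 — prev None → EMPTY
3: bank 1 row 2 — prev 2 → HIT
4: bank 4 row 0 — prev None → EMPTY
5: bank 4 row 3 — prev 0 → CONFLICT
6: bank 6 row 3 — prev None → EMPTY
7: bank 2 row 0 — prev 1 → CONFLICT
8: bank 2 row 4 — prev 0 → CONFLICT
9: bank 5 row 2 — prev None → EMPTY
10: bank 0 row 3 — prev 2 → CONFLICT
11: bank 3 row 3 — prev None → EMPTY
12: bank 1 row 2 — prev 2 → HIT

STATE = b0:3 b1:2 b2:4 b3:3 b4:3 b5:2 b6:3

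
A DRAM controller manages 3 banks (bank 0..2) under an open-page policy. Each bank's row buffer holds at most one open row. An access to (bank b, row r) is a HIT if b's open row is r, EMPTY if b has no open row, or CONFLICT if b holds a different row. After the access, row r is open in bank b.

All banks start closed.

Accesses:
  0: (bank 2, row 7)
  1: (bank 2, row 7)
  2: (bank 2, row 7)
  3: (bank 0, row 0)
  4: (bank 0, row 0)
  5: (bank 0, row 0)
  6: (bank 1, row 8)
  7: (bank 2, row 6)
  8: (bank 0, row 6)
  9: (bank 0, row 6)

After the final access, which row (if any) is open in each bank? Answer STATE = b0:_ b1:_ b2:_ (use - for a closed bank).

STATE = b0:6 b1:8 b2:6

#0 (2,7) E
#1 (2,7) H  (was 7)
#2 (2,7) H  (was 7)
#3 (0,0) E
#4 (0,0) H  (was 0)
#5 (0,0) H  (was 0)
#6 (1,8) E
#7 (2,6) C  (was 7)
#8 (0,6) C  (was 0)
#9 (0,6) H  (was 6)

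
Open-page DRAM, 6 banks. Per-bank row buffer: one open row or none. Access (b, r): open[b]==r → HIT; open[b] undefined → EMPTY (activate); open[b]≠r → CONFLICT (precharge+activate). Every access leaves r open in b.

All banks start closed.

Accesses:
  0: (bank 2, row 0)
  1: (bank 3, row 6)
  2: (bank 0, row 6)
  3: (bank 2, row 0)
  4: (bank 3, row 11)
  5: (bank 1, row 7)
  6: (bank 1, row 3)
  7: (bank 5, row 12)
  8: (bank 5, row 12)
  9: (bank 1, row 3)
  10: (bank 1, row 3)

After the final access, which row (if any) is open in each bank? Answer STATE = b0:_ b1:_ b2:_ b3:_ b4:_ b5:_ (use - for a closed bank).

STATE = b0:6 b1:3 b2:0 b3:11 b4:- b5:12

0: bank 2 row 0 — prev None → EMPTY
1: bank 3 row 6 — prev None → EMPTY
2: bank 0 row 6 — prev None → EMPTY
3: bank 2 row 0 — prev 0 → HIT
4: bank 3 row 11 — prev 6 → CONFLICT
5: bank 1 row 7 — prev None → EMPTY
6: bank 1 row 3 — prev 7 → CONFLICT
7: bank 5 row 12 — prev None → EMPTY
8: bank 5 row 12 — prev 12 → HIT
9: bank 1 row 3 — prev 3 → HIT
10: bank 1 row 3 — prev 3 → HIT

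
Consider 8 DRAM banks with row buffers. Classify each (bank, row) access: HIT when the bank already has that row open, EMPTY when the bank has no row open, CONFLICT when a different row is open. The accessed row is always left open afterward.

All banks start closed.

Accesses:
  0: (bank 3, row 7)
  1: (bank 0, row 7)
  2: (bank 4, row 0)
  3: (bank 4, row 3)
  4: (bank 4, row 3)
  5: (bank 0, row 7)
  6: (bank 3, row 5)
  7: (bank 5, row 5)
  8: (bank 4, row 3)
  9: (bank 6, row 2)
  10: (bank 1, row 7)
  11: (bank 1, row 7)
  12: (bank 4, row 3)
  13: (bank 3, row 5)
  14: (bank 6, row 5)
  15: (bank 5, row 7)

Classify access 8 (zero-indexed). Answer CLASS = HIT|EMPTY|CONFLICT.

CLASS = HIT

  [0] b3 r7: no row ⇒ E
  [1] b0 r7: no row ⇒ E
  [2] b4 r0: no row ⇒ E
  [3] b4 r3: had r0 ⇒ C
  [4] b4 r3: had r3 ⇒ H
  [5] b0 r7: had r7 ⇒ H
  [6] b3 r5: had r7 ⇒ C
  [7] b5 r5: no row ⇒ E
  [8] b4 r3: had r3 ⇒ H
  [9] b6 r2: no row ⇒ E
  [10] b1 r7: no row ⇒ E
  [11] b1 r7: had r7 ⇒ H
  [12] b4 r3: had r3 ⇒ H
  [13] b3 r5: had r5 ⇒ H
  [14] b6 r5: had r2 ⇒ C
  [15] b5 r7: had r5 ⇒ C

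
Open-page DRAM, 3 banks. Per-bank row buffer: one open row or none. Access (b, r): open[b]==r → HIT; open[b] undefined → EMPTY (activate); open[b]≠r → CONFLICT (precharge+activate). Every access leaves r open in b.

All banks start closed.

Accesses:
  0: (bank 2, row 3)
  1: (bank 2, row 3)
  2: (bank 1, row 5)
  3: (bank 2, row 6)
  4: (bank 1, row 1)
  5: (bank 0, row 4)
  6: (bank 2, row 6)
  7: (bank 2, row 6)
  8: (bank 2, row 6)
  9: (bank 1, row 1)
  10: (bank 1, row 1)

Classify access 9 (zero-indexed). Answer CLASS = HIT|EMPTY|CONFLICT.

0: bank 2 row 3 — prev None → EMPTY
1: bank 2 row 3 — prev 3 → HIT
2: bank 1 row 5 — prev None → EMPTY
3: bank 2 row 6 — prev 3 → CONFLICT
4: bank 1 row 1 — prev 5 → CONFLICT
5: bank 0 row 4 — prev None → EMPTY
6: bank 2 row 6 — prev 6 → HIT
7: bank 2 row 6 — prev 6 → HIT
8: bank 2 row 6 — prev 6 → HIT
9: bank 1 row 1 — prev 1 → HIT
10: bank 1 row 1 — prev 1 → HIT

CLASS = HIT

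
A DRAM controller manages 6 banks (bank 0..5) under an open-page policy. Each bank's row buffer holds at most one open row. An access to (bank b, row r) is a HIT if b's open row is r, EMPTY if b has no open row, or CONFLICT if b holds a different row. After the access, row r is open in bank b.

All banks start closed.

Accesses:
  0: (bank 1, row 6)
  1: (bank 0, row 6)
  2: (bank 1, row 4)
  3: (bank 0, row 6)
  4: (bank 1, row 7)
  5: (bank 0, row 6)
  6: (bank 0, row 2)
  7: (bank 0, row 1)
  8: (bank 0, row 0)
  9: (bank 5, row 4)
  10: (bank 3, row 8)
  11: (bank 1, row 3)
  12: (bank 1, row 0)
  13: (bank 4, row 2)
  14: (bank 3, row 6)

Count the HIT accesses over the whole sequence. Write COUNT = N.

COUNT = 2

0: bank 1 row 6 — prev None → EMPTY
1: bank 0 row 6 — prev None → EMPTY
2: bank 1 row 4 — prev 6 → CONFLICT
3: bank 0 row 6 — prev 6 → HIT
4: bank 1 row 7 — prev 4 → CONFLICT
5: bank 0 row 6 — prev 6 → HIT
6: bank 0 row 2 — prev 6 → CONFLICT
7: bank 0 row 1 — prev 2 → CONFLICT
8: bank 0 row 0 — prev 1 → CONFLICT
9: bank 5 row 4 — prev None → EMPTY
10: bank 3 row 8 — prev None → EMPTY
11: bank 1 row 3 — prev 7 → CONFLICT
12: bank 1 row 0 — prev 3 → CONFLICT
13: bank 4 row 2 — prev None → EMPTY
14: bank 3 row 6 — prev 8 → CONFLICT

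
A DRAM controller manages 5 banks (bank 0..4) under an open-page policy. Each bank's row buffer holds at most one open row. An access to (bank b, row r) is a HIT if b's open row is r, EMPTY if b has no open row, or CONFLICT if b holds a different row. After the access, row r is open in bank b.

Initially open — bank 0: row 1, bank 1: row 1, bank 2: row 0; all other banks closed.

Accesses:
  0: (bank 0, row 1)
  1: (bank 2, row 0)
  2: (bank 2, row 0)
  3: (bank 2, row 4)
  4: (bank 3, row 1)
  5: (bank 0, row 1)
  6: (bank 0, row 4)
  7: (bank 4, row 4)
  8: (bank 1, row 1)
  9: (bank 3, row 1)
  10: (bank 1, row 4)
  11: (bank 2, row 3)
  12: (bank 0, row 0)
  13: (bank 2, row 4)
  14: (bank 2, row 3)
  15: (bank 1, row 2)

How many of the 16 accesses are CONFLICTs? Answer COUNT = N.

COUNT = 8

step 0: bank0 1->1 [HIT]
step 1: bank2 0->0 [HIT]
step 2: bank2 0->0 [HIT]
step 3: bank2 0->4 [CONFLICT]
step 4: bank3 None->1 [EMPTY]
step 5: bank0 1->1 [HIT]
step 6: bank0 1->4 [CONFLICT]
step 7: bank4 None->4 [EMPTY]
step 8: bank1 1->1 [HIT]
step 9: bank3 1->1 [HIT]
step 10: bank1 1->4 [CONFLICT]
step 11: bank2 4->3 [CONFLICT]
step 12: bank0 4->0 [CONFLICT]
step 13: bank2 3->4 [CONFLICT]
step 14: bank2 4->3 [CONFLICT]
step 15: bank1 4->2 [CONFLICT]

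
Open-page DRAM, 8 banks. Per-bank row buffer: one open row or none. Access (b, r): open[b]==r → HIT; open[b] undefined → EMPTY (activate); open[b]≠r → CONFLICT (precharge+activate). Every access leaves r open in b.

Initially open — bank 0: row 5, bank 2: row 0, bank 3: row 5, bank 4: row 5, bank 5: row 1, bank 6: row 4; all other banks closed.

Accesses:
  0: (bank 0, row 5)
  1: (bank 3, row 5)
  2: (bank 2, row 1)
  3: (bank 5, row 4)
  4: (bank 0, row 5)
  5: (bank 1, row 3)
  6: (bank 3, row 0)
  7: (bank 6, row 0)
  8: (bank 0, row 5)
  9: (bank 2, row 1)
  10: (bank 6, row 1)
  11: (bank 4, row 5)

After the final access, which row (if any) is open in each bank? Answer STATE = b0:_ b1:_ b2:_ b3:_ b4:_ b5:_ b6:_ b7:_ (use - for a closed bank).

0: bank 0 row 5 — prev 5 → HIT
1: bank 3 row 5 — prev 5 → HIT
2: bank 2 row 1 — prev 0 → CONFLICT
3: bank 5 row 4 — prev 1 → CONFLICT
4: bank 0 row 5 — prev 5 → HIT
5: bank 1 row 3 — prev None → EMPTY
6: bank 3 row 0 — prev 5 → CONFLICT
7: bank 6 row 0 — prev 4 → CONFLICT
8: bank 0 row 5 — prev 5 → HIT
9: bank 2 row 1 — prev 1 → HIT
10: bank 6 row 1 — prev 0 → CONFLICT
11: bank 4 row 5 — prev 5 → HIT

STATE = b0:5 b1:3 b2:1 b3:0 b4:5 b5:4 b6:1 b7:-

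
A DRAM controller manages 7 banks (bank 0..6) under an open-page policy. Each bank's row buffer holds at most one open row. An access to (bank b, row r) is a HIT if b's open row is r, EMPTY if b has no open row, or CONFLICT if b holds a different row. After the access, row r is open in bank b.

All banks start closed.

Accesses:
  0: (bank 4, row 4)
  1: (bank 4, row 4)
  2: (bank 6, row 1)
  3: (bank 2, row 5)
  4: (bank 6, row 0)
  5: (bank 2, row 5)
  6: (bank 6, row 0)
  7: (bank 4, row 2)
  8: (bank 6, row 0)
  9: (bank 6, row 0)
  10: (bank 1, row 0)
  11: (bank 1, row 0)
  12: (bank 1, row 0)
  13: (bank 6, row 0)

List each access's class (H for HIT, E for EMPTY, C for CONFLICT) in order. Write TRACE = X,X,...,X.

TRACE = E,H,E,E,C,H,H,C,H,H,E,H,H,H

  [0] b4 r4: no row ⇒ E
  [1] b4 r4: had r4 ⇒ H
  [2] b6 r1: no row ⇒ E
  [3] b2 r5: no row ⇒ E
  [4] b6 r0: had r1 ⇒ C
  [5] b2 r5: had r5 ⇒ H
  [6] b6 r0: had r0 ⇒ H
  [7] b4 r2: had r4 ⇒ C
  [8] b6 r0: had r0 ⇒ H
  [9] b6 r0: had r0 ⇒ H
  [10] b1 r0: no row ⇒ E
  [11] b1 r0: had r0 ⇒ H
  [12] b1 r0: had r0 ⇒ H
  [13] b6 r0: had r0 ⇒ H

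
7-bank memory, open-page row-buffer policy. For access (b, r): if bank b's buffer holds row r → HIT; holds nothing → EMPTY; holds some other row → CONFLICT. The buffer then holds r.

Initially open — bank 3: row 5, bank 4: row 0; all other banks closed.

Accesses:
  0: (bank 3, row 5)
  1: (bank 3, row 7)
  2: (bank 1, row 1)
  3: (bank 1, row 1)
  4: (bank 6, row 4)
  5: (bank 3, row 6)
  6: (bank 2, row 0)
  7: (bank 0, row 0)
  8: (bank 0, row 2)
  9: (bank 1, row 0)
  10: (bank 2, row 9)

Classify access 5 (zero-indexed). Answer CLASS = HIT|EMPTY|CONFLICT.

CLASS = CONFLICT

step 0: bank3 5->5 [HIT]
step 1: bank3 5->7 [CONFLICT]
step 2: bank1 None->1 [EMPTY]
step 3: bank1 1->1 [HIT]
step 4: bank6 None->4 [EMPTY]
step 5: bank3 7->6 [CONFLICT]
step 6: bank2 None->0 [EMPTY]
step 7: bank0 None->0 [EMPTY]
step 8: bank0 0->2 [CONFLICT]
step 9: bank1 1->0 [CONFLICT]
step 10: bank2 0->9 [CONFLICT]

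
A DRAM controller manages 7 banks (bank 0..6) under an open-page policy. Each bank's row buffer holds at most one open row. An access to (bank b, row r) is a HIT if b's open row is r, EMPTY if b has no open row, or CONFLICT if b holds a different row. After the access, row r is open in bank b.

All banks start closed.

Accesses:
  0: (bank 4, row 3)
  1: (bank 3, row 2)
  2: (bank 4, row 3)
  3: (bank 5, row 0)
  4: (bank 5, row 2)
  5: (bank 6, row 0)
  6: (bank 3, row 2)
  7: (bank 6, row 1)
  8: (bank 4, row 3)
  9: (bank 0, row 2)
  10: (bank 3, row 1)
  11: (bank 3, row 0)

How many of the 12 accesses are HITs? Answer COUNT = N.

COUNT = 3

  [0] b4 r3: no row ⇒ E
  [1] b3 r2: no row ⇒ E
  [2] b4 r3: had r3 ⇒ H
  [3] b5 r0: no row ⇒ E
  [4] b5 r2: had r0 ⇒ C
  [5] b6 r0: no row ⇒ E
  [6] b3 r2: had r2 ⇒ H
  [7] b6 r1: had r0 ⇒ C
  [8] b4 r3: had r3 ⇒ H
  [9] b0 r2: no row ⇒ E
  [10] b3 r1: had r2 ⇒ C
  [11] b3 r0: had r1 ⇒ C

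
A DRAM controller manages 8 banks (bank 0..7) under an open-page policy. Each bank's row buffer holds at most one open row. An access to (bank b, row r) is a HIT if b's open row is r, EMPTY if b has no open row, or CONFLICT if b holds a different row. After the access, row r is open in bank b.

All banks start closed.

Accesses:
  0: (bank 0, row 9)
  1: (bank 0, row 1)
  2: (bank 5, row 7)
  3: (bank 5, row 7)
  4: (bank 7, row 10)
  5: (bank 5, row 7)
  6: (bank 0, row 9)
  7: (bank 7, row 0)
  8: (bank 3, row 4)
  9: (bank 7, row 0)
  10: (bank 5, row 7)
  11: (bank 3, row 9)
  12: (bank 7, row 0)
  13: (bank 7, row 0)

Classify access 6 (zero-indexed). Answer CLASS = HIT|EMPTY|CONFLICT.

CLASS = CONFLICT

#0 (0,9) E
#1 (0,1) C  (was 9)
#2 (5,7) E
#3 (5,7) H  (was 7)
#4 (7,10) E
#5 (5,7) H  (was 7)
#6 (0,9) C  (was 1)
#7 (7,0) C  (was 10)
#8 (3,4) E
#9 (7,0) H  (was 0)
#10 (5,7) H  (was 7)
#11 (3,9) C  (was 4)
#12 (7,0) H  (was 0)
#13 (7,0) H  (was 0)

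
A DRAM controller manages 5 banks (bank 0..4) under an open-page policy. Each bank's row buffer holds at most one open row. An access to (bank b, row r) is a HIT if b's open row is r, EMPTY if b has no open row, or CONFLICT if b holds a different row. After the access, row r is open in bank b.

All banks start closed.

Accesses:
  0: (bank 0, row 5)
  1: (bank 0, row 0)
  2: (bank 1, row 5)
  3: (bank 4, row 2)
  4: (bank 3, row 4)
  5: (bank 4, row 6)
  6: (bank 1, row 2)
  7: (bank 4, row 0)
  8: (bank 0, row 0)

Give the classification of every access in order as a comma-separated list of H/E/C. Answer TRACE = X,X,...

0: bank 0 row 5 — prev None → EMPTY
1: bank 0 row 0 — prev 5 → CONFLICT
2: bank 1 row 5 — prev None → EMPTY
3: bank 4 row 2 — prev None → EMPTY
4: bank 3 row 4 — prev None → EMPTY
5: bank 4 row 6 — prev 2 → CONFLICT
6: bank 1 row 2 — prev 5 → CONFLICT
7: bank 4 row 0 — prev 6 → CONFLICT
8: bank 0 row 0 — prev 0 → HIT

TRACE = E,C,E,E,E,C,C,C,H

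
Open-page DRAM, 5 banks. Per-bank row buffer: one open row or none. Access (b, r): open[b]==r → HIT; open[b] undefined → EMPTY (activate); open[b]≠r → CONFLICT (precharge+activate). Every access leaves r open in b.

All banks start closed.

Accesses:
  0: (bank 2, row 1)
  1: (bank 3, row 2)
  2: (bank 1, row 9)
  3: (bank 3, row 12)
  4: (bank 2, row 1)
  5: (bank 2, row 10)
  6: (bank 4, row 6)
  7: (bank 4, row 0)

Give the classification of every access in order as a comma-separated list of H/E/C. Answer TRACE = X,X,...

TRACE = E,E,E,C,H,C,E,C

#0 (2,1) E
#1 (3,2) E
#2 (1,9) E
#3 (3,12) C  (was 2)
#4 (2,1) H  (was 1)
#5 (2,10) C  (was 1)
#6 (4,6) E
#7 (4,0) C  (was 6)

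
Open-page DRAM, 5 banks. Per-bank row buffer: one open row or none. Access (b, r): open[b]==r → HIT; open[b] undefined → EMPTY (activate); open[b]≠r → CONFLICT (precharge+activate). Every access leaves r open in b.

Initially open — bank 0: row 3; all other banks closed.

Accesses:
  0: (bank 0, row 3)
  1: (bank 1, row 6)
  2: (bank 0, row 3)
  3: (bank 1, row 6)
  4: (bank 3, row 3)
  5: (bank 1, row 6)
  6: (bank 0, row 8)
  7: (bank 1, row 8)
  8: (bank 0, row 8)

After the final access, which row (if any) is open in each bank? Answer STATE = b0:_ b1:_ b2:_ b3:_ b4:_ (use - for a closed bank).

step 0: bank0 3->3 [HIT]
step 1: bank1 None->6 [EMPTY]
step 2: bank0 3->3 [HIT]
step 3: bank1 6->6 [HIT]
step 4: bank3 None->3 [EMPTY]
step 5: bank1 6->6 [HIT]
step 6: bank0 3->8 [CONFLICT]
step 7: bank1 6->8 [CONFLICT]
step 8: bank0 8->8 [HIT]

STATE = b0:8 b1:8 b2:- b3:3 b4:-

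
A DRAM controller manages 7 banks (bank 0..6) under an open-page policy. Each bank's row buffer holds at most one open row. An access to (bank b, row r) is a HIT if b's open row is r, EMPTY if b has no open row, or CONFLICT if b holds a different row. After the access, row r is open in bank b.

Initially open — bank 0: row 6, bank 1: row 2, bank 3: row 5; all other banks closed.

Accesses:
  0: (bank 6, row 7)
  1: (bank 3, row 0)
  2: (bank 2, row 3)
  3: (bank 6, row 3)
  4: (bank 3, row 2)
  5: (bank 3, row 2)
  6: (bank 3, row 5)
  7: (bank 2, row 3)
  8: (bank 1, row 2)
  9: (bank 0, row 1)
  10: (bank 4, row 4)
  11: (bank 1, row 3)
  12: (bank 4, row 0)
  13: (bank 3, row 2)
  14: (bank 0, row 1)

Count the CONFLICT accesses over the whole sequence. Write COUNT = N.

COUNT = 8

step 0: bank6 None->7 [EMPTY]
step 1: bank3 5->0 [CONFLICT]
step 2: bank2 None->3 [EMPTY]
step 3: bank6 7->3 [CONFLICT]
step 4: bank3 0->2 [CONFLICT]
step 5: bank3 2->2 [HIT]
step 6: bank3 2->5 [CONFLICT]
step 7: bank2 3->3 [HIT]
step 8: bank1 2->2 [HIT]
step 9: bank0 6->1 [CONFLICT]
step 10: bank4 None->4 [EMPTY]
step 11: bank1 2->3 [CONFLICT]
step 12: bank4 4->0 [CONFLICT]
step 13: bank3 5->2 [CONFLICT]
step 14: bank0 1->1 [HIT]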